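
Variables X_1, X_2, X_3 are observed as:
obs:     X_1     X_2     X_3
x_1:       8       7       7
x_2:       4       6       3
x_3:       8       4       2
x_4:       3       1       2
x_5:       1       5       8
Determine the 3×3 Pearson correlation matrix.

Step 1 — column means:
  mean(X_1) = (8 + 4 + 8 + 3 + 1) / 5 = 24/5 = 4.8
  mean(X_2) = (7 + 6 + 4 + 1 + 5) / 5 = 23/5 = 4.6
  mean(X_3) = (7 + 3 + 2 + 2 + 8) / 5 = 22/5 = 4.4

Step 2 — sample variances and covariances s[i,j] = (1/(n-1)) · Σ_k (x_{k,i} - mean_i) · (x_{k,j} - mean_j), with n-1 = 4:
  s[X_1,X_1] = ((3.2)·(3.2) + (-0.8)·(-0.8) + (3.2)·(3.2) + (-1.8)·(-1.8) + (-3.8)·(-3.8)) / 4 = 38.8/4 = 9.7
  s[X_1,X_2] = ((3.2)·(2.4) + (-0.8)·(1.4) + (3.2)·(-0.6) + (-1.8)·(-3.6) + (-3.8)·(0.4)) / 4 = 9.6/4 = 2.4
  s[X_1,X_3] = ((3.2)·(2.6) + (-0.8)·(-1.4) + (3.2)·(-2.4) + (-1.8)·(-2.4) + (-3.8)·(3.6)) / 4 = -7.6/4 = -1.9
  s[X_2,X_2] = ((2.4)·(2.4) + (1.4)·(1.4) + (-0.6)·(-0.6) + (-3.6)·(-3.6) + (0.4)·(0.4)) / 4 = 21.2/4 = 5.3
  s[X_2,X_3] = ((2.4)·(2.6) + (1.4)·(-1.4) + (-0.6)·(-2.4) + (-3.6)·(-2.4) + (0.4)·(3.6)) / 4 = 15.8/4 = 3.95
  s[X_3,X_3] = ((2.6)·(2.6) + (-1.4)·(-1.4) + (-2.4)·(-2.4) + (-2.4)·(-2.4) + (3.6)·(3.6)) / 4 = 33.2/4 = 8.3
  Sample standard deviations s_i = √(s[i,i]):
  s(X_1) = √(9.7) = 3.1145
  s(X_2) = √(5.3) = 2.3022
  s(X_3) = √(8.3) = 2.881

Step 3 — r_{ij} = s_{ij} / (s_i · s_j):
  r[X_1,X_1] = 1 (diagonal).
  r[X_1,X_2] = 2.4 / (3.1145 · 2.3022) = 2.4 / 7.1701 = 0.3347
  r[X_1,X_3] = -1.9 / (3.1145 · 2.881) = -1.9 / 8.9727 = -0.2118
  r[X_2,X_2] = 1 (diagonal).
  r[X_2,X_3] = 3.95 / (2.3022 · 2.881) = 3.95 / 6.6325 = 0.5956
  r[X_3,X_3] = 1 (diagonal).

R is symmetric with unit diagonal. Assembling:

R = [[1, 0.3347, -0.2118],
 [0.3347, 1, 0.5956],
 [-0.2118, 0.5956, 1]]


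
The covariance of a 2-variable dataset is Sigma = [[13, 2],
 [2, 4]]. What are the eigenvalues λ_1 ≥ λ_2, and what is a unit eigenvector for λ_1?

Step 1 — characteristic polynomial of 2×2 Sigma:
  det(Sigma - λI) = λ² - trace · λ + det = 0.
  trace = 13 + 4 = 17, det = 13·4 - (2)² = 48.
Step 2 — discriminant:
  Δ = trace² - 4·det = 289 - 192 = 97.
Step 3 — eigenvalues:
  λ = (trace ± √Δ)/2 = (17 ± 9.8489)/2,
  λ_1 = 13.4244,  λ_2 = 3.5756.

Step 4 — unit eigenvector for λ_1: solve (Sigma - λ_1 I)v = 0. First row:
  (13 - 13.4244)·v_x + (2)·v_y = 0, i.e. (-0.4244)·v_x + (2)·v_y = 0,
  so v ∝ (b, λ_1 - a) = (2, 0.4244) = u.
  ||u|| = √((2)² + (0.4244)²) = √(4.1801) ≈ 2.0445,
  v_1 = u/||u|| ≈ (0.9782, 0.2076) (||v_1|| = 1).

λ_1 = 13.4244,  λ_2 = 3.5756;  v_1 ≈ (0.9782, 0.2076)


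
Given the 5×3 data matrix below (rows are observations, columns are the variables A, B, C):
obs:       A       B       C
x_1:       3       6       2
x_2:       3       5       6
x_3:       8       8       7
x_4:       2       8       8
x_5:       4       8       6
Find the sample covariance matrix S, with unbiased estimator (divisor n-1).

Step 1 — column means:
  mean(A) = (3 + 3 + 8 + 2 + 4) / 5 = 20/5 = 4
  mean(B) = (6 + 5 + 8 + 8 + 8) / 5 = 35/5 = 7
  mean(C) = (2 + 6 + 7 + 8 + 6) / 5 = 29/5 = 5.8

Step 2 — sample covariance S[i,j] = (1/(n-1)) · Σ_k (x_{k,i} - mean_i) · (x_{k,j} - mean_j), with n-1 = 4.
  S[A,A] = ((-1)·(-1) + (-1)·(-1) + (4)·(4) + (-2)·(-2) + (0)·(0)) / 4 = 22/4 = 5.5
  S[A,B] = ((-1)·(-1) + (-1)·(-2) + (4)·(1) + (-2)·(1) + (0)·(1)) / 4 = 5/4 = 1.25
  S[A,C] = ((-1)·(-3.8) + (-1)·(0.2) + (4)·(1.2) + (-2)·(2.2) + (0)·(0.2)) / 4 = 4/4 = 1
  S[B,B] = ((-1)·(-1) + (-2)·(-2) + (1)·(1) + (1)·(1) + (1)·(1)) / 4 = 8/4 = 2
  S[B,C] = ((-1)·(-3.8) + (-2)·(0.2) + (1)·(1.2) + (1)·(2.2) + (1)·(0.2)) / 4 = 7/4 = 1.75
  S[C,C] = ((-3.8)·(-3.8) + (0.2)·(0.2) + (1.2)·(1.2) + (2.2)·(2.2) + (0.2)·(0.2)) / 4 = 20.8/4 = 5.2

S is symmetric (S[j,i] = S[i,j]). Assembling:

S = [[5.5, 1.25, 1],
 [1.25, 2, 1.75],
 [1, 1.75, 5.2]]


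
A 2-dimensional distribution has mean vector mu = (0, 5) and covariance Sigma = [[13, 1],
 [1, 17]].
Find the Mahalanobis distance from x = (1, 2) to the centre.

Step 1 — centre the observation: (x - mu) = (1, -3).

Step 2 — invert Sigma. det(Sigma) = 13·17 - (1)² = 220.
  Sigma^{-1} = (1/det) · [[d, -b], [-b, a]] = [[0.0773, -0.0045],
 [-0.0045, 0.0591]].

Step 3 — form the quadratic (x - mu)^T · Sigma^{-1} · (x - mu):
  Sigma^{-1} · (x - mu) = (0.0909, -0.1818).
  (x - mu)^T · [Sigma^{-1} · (x - mu)] = (1)·(0.0909) + (-3)·(-0.1818) = 0.6364.

Step 4 — take square root: d = √(0.6364) ≈ 0.7977.

d(x, mu) = √(0.6364) ≈ 0.7977


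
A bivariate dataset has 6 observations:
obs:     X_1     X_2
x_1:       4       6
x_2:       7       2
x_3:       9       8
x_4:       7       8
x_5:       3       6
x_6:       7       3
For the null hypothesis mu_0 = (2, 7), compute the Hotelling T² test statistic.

Step 1 — sample mean vector:
  mean(X_1) = (4 + 7 + 9 + 7 + 3 + 7) / 6 = 37/6 = 6.1667
  mean(X_2) = (6 + 2 + 8 + 8 + 6 + 3) / 6 = 33/6 = 5.5
  x̄ = (6.1667, 5.5),  deviation x̄ - mu_0 = (6.1667, 5.5) - (2, 7) = (4.1667, -1.5).

Step 2 — sample covariance matrix, S[i,j] = (1/(n-1)) · Σ_k (x_{k,i} - mean_i) · (x_{k,j} - mean_j), divisor n-1 = 5:
  S[X_1,X_1] = ((-2.1667)·(-2.1667) + (0.8333)·(0.8333) + (2.8333)·(2.8333) + (0.8333)·(0.8333) + (-3.1667)·(-3.1667) + (0.8333)·(0.8333)) / 5 = 24.8333/5 = 4.9667
  S[X_1,X_2] = ((-2.1667)·(0.5) + (0.8333)·(-3.5) + (2.8333)·(2.5) + (0.8333)·(2.5) + (-3.1667)·(0.5) + (0.8333)·(-2.5)) / 5 = 1.5/5 = 0.3
  S[X_2,X_2] = ((0.5)·(0.5) + (-3.5)·(-3.5) + (2.5)·(2.5) + (2.5)·(2.5) + (0.5)·(0.5) + (-2.5)·(-2.5)) / 5 = 31.5/5 = 6.3
  S = [[4.9667, 0.3],
 [0.3, 6.3]].

Step 3 — invert S. det(S) = 4.9667·6.3 - (0.3)² = 31.2.
  S^{-1} = (1/det) · [[d, -b], [-b, a]] = [[0.2019, -0.0096],
 [-0.0096, 0.1592]].

Step 4 — quadratic form (x̄ - mu_0)^T · S^{-1} · (x̄ - mu_0):
  S^{-1} · (x̄ - mu_0) = (0.8558, -0.2788),
  (x̄ - mu_0)^T · [...] = (4.1667)·(0.8558) + (-1.5)·(-0.2788) = 3.984.

Step 5 — scale by n: T² = 6 · 3.984 = 23.9038.

T² ≈ 23.9038


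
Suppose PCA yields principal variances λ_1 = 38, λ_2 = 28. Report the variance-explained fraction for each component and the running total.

Step 1 — total variance = trace(Sigma) = Σ λ_i = 38 + 28 = 66.

Step 2 — fraction explained by component i = λ_i / Σ λ:
  PC1: 38/66 = 0.5758
  PC2: 28/66 = 0.4242

Step 3 — cumulative fraction after k components = (λ_1 + ... + λ_k) / Σ λ:
  k = 1: 38/66 = 0.5758
  k = 2: (38 + 28)/66 = 66/66 = 1

Summary (fraction, with percent):

explained: PC1 0.5758 (57.58%), PC2 0.4242 (42.42%);  cumulative: 0.5758, 1


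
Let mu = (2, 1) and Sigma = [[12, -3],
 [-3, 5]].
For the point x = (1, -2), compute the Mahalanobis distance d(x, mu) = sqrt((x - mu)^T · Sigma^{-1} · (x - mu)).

Step 1 — centre the observation: (x - mu) = (-1, -3).

Step 2 — invert Sigma. det(Sigma) = 12·5 - (-3)² = 51.
  Sigma^{-1} = (1/det) · [[d, -b], [-b, a]] = [[0.098, 0.0588],
 [0.0588, 0.2353]].

Step 3 — form the quadratic (x - mu)^T · Sigma^{-1} · (x - mu):
  Sigma^{-1} · (x - mu) = (-0.2745, -0.7647).
  (x - mu)^T · [Sigma^{-1} · (x - mu)] = (-1)·(-0.2745) + (-3)·(-0.7647) = 2.5686.

Step 4 — take square root: d = √(2.5686) ≈ 1.6027.

d(x, mu) = √(2.5686) ≈ 1.6027


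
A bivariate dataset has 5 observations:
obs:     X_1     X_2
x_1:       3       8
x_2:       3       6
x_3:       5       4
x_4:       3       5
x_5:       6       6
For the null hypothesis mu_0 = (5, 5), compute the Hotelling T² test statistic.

Step 1 — sample mean vector:
  mean(X_1) = (3 + 3 + 5 + 3 + 6) / 5 = 20/5 = 4
  mean(X_2) = (8 + 6 + 4 + 5 + 6) / 5 = 29/5 = 5.8
  x̄ = (4, 5.8),  deviation x̄ - mu_0 = (4, 5.8) - (5, 5) = (-1, 0.8).

Step 2 — sample covariance matrix, S[i,j] = (1/(n-1)) · Σ_k (x_{k,i} - mean_i) · (x_{k,j} - mean_j), divisor n-1 = 4:
  S[X_1,X_1] = ((-1)·(-1) + (-1)·(-1) + (1)·(1) + (-1)·(-1) + (2)·(2)) / 4 = 8/4 = 2
  S[X_1,X_2] = ((-1)·(2.2) + (-1)·(0.2) + (1)·(-1.8) + (-1)·(-0.8) + (2)·(0.2)) / 4 = -3/4 = -0.75
  S[X_2,X_2] = ((2.2)·(2.2) + (0.2)·(0.2) + (-1.8)·(-1.8) + (-0.8)·(-0.8) + (0.2)·(0.2)) / 4 = 8.8/4 = 2.2
  S = [[2, -0.75],
 [-0.75, 2.2]].

Step 3 — invert S. det(S) = 2·2.2 - (-0.75)² = 3.8375.
  S^{-1} = (1/det) · [[d, -b], [-b, a]] = [[0.5733, 0.1954],
 [0.1954, 0.5212]].

Step 4 — quadratic form (x̄ - mu_0)^T · S^{-1} · (x̄ - mu_0):
  S^{-1} · (x̄ - mu_0) = (-0.4169, 0.2215),
  (x̄ - mu_0)^T · [...] = (-1)·(-0.4169) + (0.8)·(0.2215) = 0.5941.

Step 5 — scale by n: T² = 5 · 0.5941 = 2.9707.

T² ≈ 2.9707


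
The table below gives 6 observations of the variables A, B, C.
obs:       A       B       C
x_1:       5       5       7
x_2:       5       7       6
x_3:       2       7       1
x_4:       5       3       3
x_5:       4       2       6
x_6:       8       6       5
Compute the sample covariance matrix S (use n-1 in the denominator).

Step 1 — column means:
  mean(A) = (5 + 5 + 2 + 5 + 4 + 8) / 6 = 29/6 = 4.8333
  mean(B) = (5 + 7 + 7 + 3 + 2 + 6) / 6 = 30/6 = 5
  mean(C) = (7 + 6 + 1 + 3 + 6 + 5) / 6 = 28/6 = 4.6667

Step 2 — sample covariance S[i,j] = (1/(n-1)) · Σ_k (x_{k,i} - mean_i) · (x_{k,j} - mean_j), with n-1 = 5.
  S[A,A] = ((0.1667)·(0.1667) + (0.1667)·(0.1667) + (-2.8333)·(-2.8333) + (0.1667)·(0.1667) + (-0.8333)·(-0.8333) + (3.1667)·(3.1667)) / 5 = 18.8333/5 = 3.7667
  S[A,B] = ((0.1667)·(0) + (0.1667)·(2) + (-2.8333)·(2) + (0.1667)·(-2) + (-0.8333)·(-3) + (3.1667)·(1)) / 5 = 0/5 = 0
  S[A,C] = ((0.1667)·(2.3333) + (0.1667)·(1.3333) + (-2.8333)·(-3.6667) + (0.1667)·(-1.6667) + (-0.8333)·(1.3333) + (3.1667)·(0.3333)) / 5 = 10.6667/5 = 2.1333
  S[B,B] = ((0)·(0) + (2)·(2) + (2)·(2) + (-2)·(-2) + (-3)·(-3) + (1)·(1)) / 5 = 22/5 = 4.4
  S[B,C] = ((0)·(2.3333) + (2)·(1.3333) + (2)·(-3.6667) + (-2)·(-1.6667) + (-3)·(1.3333) + (1)·(0.3333)) / 5 = -5/5 = -1
  S[C,C] = ((2.3333)·(2.3333) + (1.3333)·(1.3333) + (-3.6667)·(-3.6667) + (-1.6667)·(-1.6667) + (1.3333)·(1.3333) + (0.3333)·(0.3333)) / 5 = 25.3333/5 = 5.0667

S is symmetric (S[j,i] = S[i,j]). Assembling:

S = [[3.7667, 0, 2.1333],
 [0, 4.4, -1],
 [2.1333, -1, 5.0667]]


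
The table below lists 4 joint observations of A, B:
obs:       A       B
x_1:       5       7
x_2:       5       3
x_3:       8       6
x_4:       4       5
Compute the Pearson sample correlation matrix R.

Step 1 — column means:
  mean(A) = (5 + 5 + 8 + 4) / 4 = 22/4 = 5.5
  mean(B) = (7 + 3 + 6 + 5) / 4 = 21/4 = 5.25

Step 2 — sample variances and covariances s[i,j] = (1/(n-1)) · Σ_k (x_{k,i} - mean_i) · (x_{k,j} - mean_j), with n-1 = 3:
  s[A,A] = ((-0.5)·(-0.5) + (-0.5)·(-0.5) + (2.5)·(2.5) + (-1.5)·(-1.5)) / 3 = 9/3 = 3
  s[A,B] = ((-0.5)·(1.75) + (-0.5)·(-2.25) + (2.5)·(0.75) + (-1.5)·(-0.25)) / 3 = 2.5/3 = 0.8333
  s[B,B] = ((1.75)·(1.75) + (-2.25)·(-2.25) + (0.75)·(0.75) + (-0.25)·(-0.25)) / 3 = 8.75/3 = 2.9167
  Sample standard deviations s_i = √(s[i,i]):
  s(A) = √(3) = 1.7321
  s(B) = √(2.9167) = 1.7078

Step 3 — r_{ij} = s_{ij} / (s_i · s_j):
  r[A,A] = 1 (diagonal).
  r[A,B] = 0.8333 / (1.7321 · 1.7078) = 0.8333 / 2.958 = 0.2817
  r[B,B] = 1 (diagonal).

R is symmetric with unit diagonal. Assembling:

R = [[1, 0.2817],
 [0.2817, 1]]


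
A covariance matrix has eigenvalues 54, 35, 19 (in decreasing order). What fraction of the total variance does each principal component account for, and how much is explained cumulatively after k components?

Step 1 — total variance = trace(Sigma) = Σ λ_i = 54 + 35 + 19 = 108.

Step 2 — fraction explained by component i = λ_i / Σ λ:
  PC1: 54/108 = 0.5
  PC2: 35/108 = 0.3241
  PC3: 19/108 = 0.1759

Step 3 — cumulative fraction after k components = (λ_1 + ... + λ_k) / Σ λ:
  k = 1: 54/108 = 0.5
  k = 2: (54 + 35)/108 = 89/108 = 0.8241
  k = 3: (54 + 35 + 19)/108 = 108/108 = 1

Summary (fraction, with percent):

explained: PC1 0.5 (50%), PC2 0.3241 (32.41%), PC3 0.1759 (17.59%);  cumulative: 0.5, 0.8241, 1


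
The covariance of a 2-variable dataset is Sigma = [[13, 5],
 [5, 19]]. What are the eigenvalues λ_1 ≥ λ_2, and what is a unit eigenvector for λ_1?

Step 1 — characteristic polynomial of 2×2 Sigma:
  det(Sigma - λI) = λ² - trace · λ + det = 0.
  trace = 13 + 19 = 32, det = 13·19 - (5)² = 222.
Step 2 — discriminant:
  Δ = trace² - 4·det = 1024 - 888 = 136.
Step 3 — eigenvalues:
  λ = (trace ± √Δ)/2 = (32 ± 11.6619)/2,
  λ_1 = 21.831,  λ_2 = 10.169.

Step 4 — unit eigenvector for λ_1: solve (Sigma - λ_1 I)v = 0. First row:
  (13 - 21.831)·v_x + (5)·v_y = 0, i.e. (-8.831)·v_x + (5)·v_y = 0,
  so v ∝ (b, λ_1 - a) = (5, 8.831) = u.
  ||u|| = √((5)² + (8.831)²) = √(102.9857) ≈ 10.1482,
  v_1 = u/||u|| ≈ (0.4927, 0.8702) (||v_1|| = 1).

λ_1 = 21.831,  λ_2 = 10.169;  v_1 ≈ (0.4927, 0.8702)


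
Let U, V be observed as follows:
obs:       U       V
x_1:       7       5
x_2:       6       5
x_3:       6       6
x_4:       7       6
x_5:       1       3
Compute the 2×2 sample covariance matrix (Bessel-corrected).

Step 1 — column means:
  mean(U) = (7 + 6 + 6 + 7 + 1) / 5 = 27/5 = 5.4
  mean(V) = (5 + 5 + 6 + 6 + 3) / 5 = 25/5 = 5

Step 2 — sample covariance S[i,j] = (1/(n-1)) · Σ_k (x_{k,i} - mean_i) · (x_{k,j} - mean_j), with n-1 = 4.
  S[U,U] = ((1.6)·(1.6) + (0.6)·(0.6) + (0.6)·(0.6) + (1.6)·(1.6) + (-4.4)·(-4.4)) / 4 = 25.2/4 = 6.3
  S[U,V] = ((1.6)·(0) + (0.6)·(0) + (0.6)·(1) + (1.6)·(1) + (-4.4)·(-2)) / 4 = 11/4 = 2.75
  S[V,V] = ((0)·(0) + (0)·(0) + (1)·(1) + (1)·(1) + (-2)·(-2)) / 4 = 6/4 = 1.5

S is symmetric (S[j,i] = S[i,j]). Assembling:

S = [[6.3, 2.75],
 [2.75, 1.5]]


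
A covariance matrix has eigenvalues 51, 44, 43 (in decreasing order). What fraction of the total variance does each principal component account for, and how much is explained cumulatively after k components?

Step 1 — total variance = trace(Sigma) = Σ λ_i = 51 + 44 + 43 = 138.

Step 2 — fraction explained by component i = λ_i / Σ λ:
  PC1: 51/138 = 0.3696
  PC2: 44/138 = 0.3188
  PC3: 43/138 = 0.3116

Step 3 — cumulative fraction after k components = (λ_1 + ... + λ_k) / Σ λ:
  k = 1: 51/138 = 0.3696
  k = 2: (51 + 44)/138 = 95/138 = 0.6884
  k = 3: (51 + 44 + 43)/138 = 138/138 = 1

Summary (fraction, with percent):

explained: PC1 0.3696 (36.96%), PC2 0.3188 (31.88%), PC3 0.3116 (31.16%);  cumulative: 0.3696, 0.6884, 1


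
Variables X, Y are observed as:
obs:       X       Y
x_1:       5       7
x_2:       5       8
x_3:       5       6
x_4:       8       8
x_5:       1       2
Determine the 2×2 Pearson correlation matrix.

Step 1 — column means:
  mean(X) = (5 + 5 + 5 + 8 + 1) / 5 = 24/5 = 4.8
  mean(Y) = (7 + 8 + 6 + 8 + 2) / 5 = 31/5 = 6.2

Step 2 — sample variances and covariances s[i,j] = (1/(n-1)) · Σ_k (x_{k,i} - mean_i) · (x_{k,j} - mean_j), with n-1 = 4:
  s[X,X] = ((0.2)·(0.2) + (0.2)·(0.2) + (0.2)·(0.2) + (3.2)·(3.2) + (-3.8)·(-3.8)) / 4 = 24.8/4 = 6.2
  s[X,Y] = ((0.2)·(0.8) + (0.2)·(1.8) + (0.2)·(-0.2) + (3.2)·(1.8) + (-3.8)·(-4.2)) / 4 = 22.2/4 = 5.55
  s[Y,Y] = ((0.8)·(0.8) + (1.8)·(1.8) + (-0.2)·(-0.2) + (1.8)·(1.8) + (-4.2)·(-4.2)) / 4 = 24.8/4 = 6.2
  Sample standard deviations s_i = √(s[i,i]):
  s(X) = √(6.2) = 2.49
  s(Y) = √(6.2) = 2.49

Step 3 — r_{ij} = s_{ij} / (s_i · s_j):
  r[X,X] = 1 (diagonal).
  r[X,Y] = 5.55 / (2.49 · 2.49) = 5.55 / 6.2 = 0.8952
  r[Y,Y] = 1 (diagonal).

R is symmetric with unit diagonal. Assembling:

R = [[1, 0.8952],
 [0.8952, 1]]


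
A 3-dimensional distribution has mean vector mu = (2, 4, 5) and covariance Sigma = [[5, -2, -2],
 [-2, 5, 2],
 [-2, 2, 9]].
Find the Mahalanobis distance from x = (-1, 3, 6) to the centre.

Step 1 — centre the observation: (x - mu) = (-3, -1, 1).

Step 2 — invert Sigma (cofactor / det for 3×3, or solve directly):
  Sigma^{-1} = [[0.2485, 0.0848, 0.0364],
 [0.0848, 0.2485, -0.0364],
 [0.0364, -0.0364, 0.1273]].

Step 3 — form the quadratic (x - mu)^T · Sigma^{-1} · (x - mu):
  Sigma^{-1} · (x - mu) = (-0.7939, -0.5394, 0.0545).
  (x - mu)^T · [Sigma^{-1} · (x - mu)] = (-3)·(-0.7939) + (-1)·(-0.5394) + (1)·(0.0545) = 2.9758.

Step 4 — take square root: d = √(2.9758) ≈ 1.725.

d(x, mu) = √(2.9758) ≈ 1.725


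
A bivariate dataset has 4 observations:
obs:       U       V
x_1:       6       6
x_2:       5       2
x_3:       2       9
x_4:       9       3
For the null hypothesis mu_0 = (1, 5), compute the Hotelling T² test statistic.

Step 1 — sample mean vector:
  mean(U) = (6 + 5 + 2 + 9) / 4 = 22/4 = 5.5
  mean(V) = (6 + 2 + 9 + 3) / 4 = 20/4 = 5
  x̄ = (5.5, 5),  deviation x̄ - mu_0 = (5.5, 5) - (1, 5) = (4.5, 0).

Step 2 — sample covariance matrix, S[i,j] = (1/(n-1)) · Σ_k (x_{k,i} - mean_i) · (x_{k,j} - mean_j), divisor n-1 = 3:
  S[U,U] = ((0.5)·(0.5) + (-0.5)·(-0.5) + (-3.5)·(-3.5) + (3.5)·(3.5)) / 3 = 25/3 = 8.3333
  S[U,V] = ((0.5)·(1) + (-0.5)·(-3) + (-3.5)·(4) + (3.5)·(-2)) / 3 = -19/3 = -6.3333
  S[V,V] = ((1)·(1) + (-3)·(-3) + (4)·(4) + (-2)·(-2)) / 3 = 30/3 = 10
  S = [[8.3333, -6.3333],
 [-6.3333, 10]].

Step 3 — invert S. det(S) = 8.3333·10 - (-6.3333)² = 43.2222.
  S^{-1} = (1/det) · [[d, -b], [-b, a]] = [[0.2314, 0.1465],
 [0.1465, 0.1928]].

Step 4 — quadratic form (x̄ - mu_0)^T · S^{-1} · (x̄ - mu_0):
  S^{-1} · (x̄ - mu_0) = (1.0411, 0.6594),
  (x̄ - mu_0)^T · [...] = (4.5)·(1.0411) + (0)·(0.6594) = 4.6851.

Step 5 — scale by n: T² = 4 · 4.6851 = 18.7404.

T² ≈ 18.7404


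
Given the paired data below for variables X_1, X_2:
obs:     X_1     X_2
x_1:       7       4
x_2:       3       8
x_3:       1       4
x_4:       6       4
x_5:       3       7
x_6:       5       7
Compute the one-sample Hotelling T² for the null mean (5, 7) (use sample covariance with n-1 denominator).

Step 1 — sample mean vector:
  mean(X_1) = (7 + 3 + 1 + 6 + 3 + 5) / 6 = 25/6 = 4.1667
  mean(X_2) = (4 + 8 + 4 + 4 + 7 + 7) / 6 = 34/6 = 5.6667
  x̄ = (4.1667, 5.6667),  deviation x̄ - mu_0 = (4.1667, 5.6667) - (5, 7) = (-0.8333, -1.3333).

Step 2 — sample covariance matrix, S[i,j] = (1/(n-1)) · Σ_k (x_{k,i} - mean_i) · (x_{k,j} - mean_j), divisor n-1 = 5:
  S[X_1,X_1] = ((2.8333)·(2.8333) + (-1.1667)·(-1.1667) + (-3.1667)·(-3.1667) + (1.8333)·(1.8333) + (-1.1667)·(-1.1667) + (0.8333)·(0.8333)) / 5 = 24.8333/5 = 4.9667
  S[X_1,X_2] = ((2.8333)·(-1.6667) + (-1.1667)·(2.3333) + (-3.1667)·(-1.6667) + (1.8333)·(-1.6667) + (-1.1667)·(1.3333) + (0.8333)·(1.3333)) / 5 = -5.6667/5 = -1.1333
  S[X_2,X_2] = ((-1.6667)·(-1.6667) + (2.3333)·(2.3333) + (-1.6667)·(-1.6667) + (-1.6667)·(-1.6667) + (1.3333)·(1.3333) + (1.3333)·(1.3333)) / 5 = 17.3333/5 = 3.4667
  S = [[4.9667, -1.1333],
 [-1.1333, 3.4667]].

Step 3 — invert S. det(S) = 4.9667·3.4667 - (-1.1333)² = 15.9333.
  S^{-1} = (1/det) · [[d, -b], [-b, a]] = [[0.2176, 0.0711],
 [0.0711, 0.3117]].

Step 4 — quadratic form (x̄ - mu_0)^T · S^{-1} · (x̄ - mu_0):
  S^{-1} · (x̄ - mu_0) = (-0.2762, -0.4749),
  (x̄ - mu_0)^T · [...] = (-0.8333)·(-0.2762) + (-1.3333)·(-0.4749) = 0.8633.

Step 5 — scale by n: T² = 6 · 0.8633 = 5.1799.

T² ≈ 5.1799


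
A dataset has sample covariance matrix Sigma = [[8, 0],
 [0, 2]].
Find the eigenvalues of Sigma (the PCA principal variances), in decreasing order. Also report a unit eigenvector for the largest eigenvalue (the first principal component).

Step 1 — characteristic polynomial of 2×2 Sigma:
  det(Sigma - λI) = λ² - trace · λ + det = 0.
  trace = 8 + 2 = 10, det = 8·2 - (0)² = 16.
Step 2 — discriminant:
  Δ = trace² - 4·det = 100 - 64 = 36.
Step 3 — eigenvalues:
  λ = (trace ± √Δ)/2 = (10 ± 6)/2,
  λ_1 = 8,  λ_2 = 2.

Step 4 — unit eigenvector for λ_1: Sigma is diagonal, so its eigenvectors are the coordinate axes. λ_1 = 8 is the diagonal entry on the first coordinate axis, hence
  v_1 = (1, 0) (||v_1|| = 1).

λ_1 = 8,  λ_2 = 2;  v_1 ≈ (1, 0)


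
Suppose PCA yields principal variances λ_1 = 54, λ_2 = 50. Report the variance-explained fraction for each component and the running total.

Step 1 — total variance = trace(Sigma) = Σ λ_i = 54 + 50 = 104.

Step 2 — fraction explained by component i = λ_i / Σ λ:
  PC1: 54/104 = 0.5192
  PC2: 50/104 = 0.4808

Step 3 — cumulative fraction after k components = (λ_1 + ... + λ_k) / Σ λ:
  k = 1: 54/104 = 0.5192
  k = 2: (54 + 50)/104 = 104/104 = 1

Summary (fraction, with percent):

explained: PC1 0.5192 (51.92%), PC2 0.4808 (48.08%);  cumulative: 0.5192, 1


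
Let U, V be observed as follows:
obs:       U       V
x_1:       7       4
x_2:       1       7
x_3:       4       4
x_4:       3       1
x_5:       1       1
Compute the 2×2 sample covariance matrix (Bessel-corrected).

Step 1 — column means:
  mean(U) = (7 + 1 + 4 + 3 + 1) / 5 = 16/5 = 3.2
  mean(V) = (4 + 7 + 4 + 1 + 1) / 5 = 17/5 = 3.4

Step 2 — sample covariance S[i,j] = (1/(n-1)) · Σ_k (x_{k,i} - mean_i) · (x_{k,j} - mean_j), with n-1 = 4.
  S[U,U] = ((3.8)·(3.8) + (-2.2)·(-2.2) + (0.8)·(0.8) + (-0.2)·(-0.2) + (-2.2)·(-2.2)) / 4 = 24.8/4 = 6.2
  S[U,V] = ((3.8)·(0.6) + (-2.2)·(3.6) + (0.8)·(0.6) + (-0.2)·(-2.4) + (-2.2)·(-2.4)) / 4 = 0.6/4 = 0.15
  S[V,V] = ((0.6)·(0.6) + (3.6)·(3.6) + (0.6)·(0.6) + (-2.4)·(-2.4) + (-2.4)·(-2.4)) / 4 = 25.2/4 = 6.3

S is symmetric (S[j,i] = S[i,j]). Assembling:

S = [[6.2, 0.15],
 [0.15, 6.3]]


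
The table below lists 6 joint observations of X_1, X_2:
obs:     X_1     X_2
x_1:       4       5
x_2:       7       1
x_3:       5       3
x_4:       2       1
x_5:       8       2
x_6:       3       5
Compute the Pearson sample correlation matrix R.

Step 1 — column means:
  mean(X_1) = (4 + 7 + 5 + 2 + 8 + 3) / 6 = 29/6 = 4.8333
  mean(X_2) = (5 + 1 + 3 + 1 + 2 + 5) / 6 = 17/6 = 2.8333

Step 2 — sample variances and covariances s[i,j] = (1/(n-1)) · Σ_k (x_{k,i} - mean_i) · (x_{k,j} - mean_j), with n-1 = 5:
  s[X_1,X_1] = ((-0.8333)·(-0.8333) + (2.1667)·(2.1667) + (0.1667)·(0.1667) + (-2.8333)·(-2.8333) + (3.1667)·(3.1667) + (-1.8333)·(-1.8333)) / 5 = 26.8333/5 = 5.3667
  s[X_1,X_2] = ((-0.8333)·(2.1667) + (2.1667)·(-1.8333) + (0.1667)·(0.1667) + (-2.8333)·(-1.8333) + (3.1667)·(-0.8333) + (-1.8333)·(2.1667)) / 5 = -7.1667/5 = -1.4333
  s[X_2,X_2] = ((2.1667)·(2.1667) + (-1.8333)·(-1.8333) + (0.1667)·(0.1667) + (-1.8333)·(-1.8333) + (-0.8333)·(-0.8333) + (2.1667)·(2.1667)) / 5 = 16.8333/5 = 3.3667
  Sample standard deviations s_i = √(s[i,i]):
  s(X_1) = √(5.3667) = 2.3166
  s(X_2) = √(3.3667) = 1.8348

Step 3 — r_{ij} = s_{ij} / (s_i · s_j):
  r[X_1,X_1] = 1 (diagonal).
  r[X_1,X_2] = -1.4333 / (2.3166 · 1.8348) = -1.4333 / 4.2506 = -0.3372
  r[X_2,X_2] = 1 (diagonal).

R is symmetric with unit diagonal. Assembling:

R = [[1, -0.3372],
 [-0.3372, 1]]


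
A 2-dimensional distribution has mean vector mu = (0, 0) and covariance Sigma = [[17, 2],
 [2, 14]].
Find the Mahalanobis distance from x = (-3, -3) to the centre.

Step 1 — centre the observation: (x - mu) = (-3, -3).

Step 2 — invert Sigma. det(Sigma) = 17·14 - (2)² = 234.
  Sigma^{-1} = (1/det) · [[d, -b], [-b, a]] = [[0.0598, -0.0085],
 [-0.0085, 0.0726]].

Step 3 — form the quadratic (x - mu)^T · Sigma^{-1} · (x - mu):
  Sigma^{-1} · (x - mu) = (-0.1538, -0.1923).
  (x - mu)^T · [Sigma^{-1} · (x - mu)] = (-3)·(-0.1538) + (-3)·(-0.1923) = 1.0385.

Step 4 — take square root: d = √(1.0385) ≈ 1.019.

d(x, mu) = √(1.0385) ≈ 1.019


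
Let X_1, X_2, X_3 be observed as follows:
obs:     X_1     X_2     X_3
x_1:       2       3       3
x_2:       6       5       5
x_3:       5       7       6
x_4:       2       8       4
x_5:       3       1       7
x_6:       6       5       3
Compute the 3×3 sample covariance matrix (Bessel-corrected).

Step 1 — column means:
  mean(X_1) = (2 + 6 + 5 + 2 + 3 + 6) / 6 = 24/6 = 4
  mean(X_2) = (3 + 5 + 7 + 8 + 1 + 5) / 6 = 29/6 = 4.8333
  mean(X_3) = (3 + 5 + 6 + 4 + 7 + 3) / 6 = 28/6 = 4.6667

Step 2 — sample covariance S[i,j] = (1/(n-1)) · Σ_k (x_{k,i} - mean_i) · (x_{k,j} - mean_j), with n-1 = 5.
  S[X_1,X_1] = ((-2)·(-2) + (2)·(2) + (1)·(1) + (-2)·(-2) + (-1)·(-1) + (2)·(2)) / 5 = 18/5 = 3.6
  S[X_1,X_2] = ((-2)·(-1.8333) + (2)·(0.1667) + (1)·(2.1667) + (-2)·(3.1667) + (-1)·(-3.8333) + (2)·(0.1667)) / 5 = 4/5 = 0.8
  S[X_1,X_3] = ((-2)·(-1.6667) + (2)·(0.3333) + (1)·(1.3333) + (-2)·(-0.6667) + (-1)·(2.3333) + (2)·(-1.6667)) / 5 = 1/5 = 0.2
  S[X_2,X_2] = ((-1.8333)·(-1.8333) + (0.1667)·(0.1667) + (2.1667)·(2.1667) + (3.1667)·(3.1667) + (-3.8333)·(-3.8333) + (0.1667)·(0.1667)) / 5 = 32.8333/5 = 6.5667
  S[X_2,X_3] = ((-1.8333)·(-1.6667) + (0.1667)·(0.3333) + (2.1667)·(1.3333) + (3.1667)·(-0.6667) + (-3.8333)·(2.3333) + (0.1667)·(-1.6667)) / 5 = -5.3333/5 = -1.0667
  S[X_3,X_3] = ((-1.6667)·(-1.6667) + (0.3333)·(0.3333) + (1.3333)·(1.3333) + (-0.6667)·(-0.6667) + (2.3333)·(2.3333) + (-1.6667)·(-1.6667)) / 5 = 13.3333/5 = 2.6667

S is symmetric (S[j,i] = S[i,j]). Assembling:

S = [[3.6, 0.8, 0.2],
 [0.8, 6.5667, -1.0667],
 [0.2, -1.0667, 2.6667]]


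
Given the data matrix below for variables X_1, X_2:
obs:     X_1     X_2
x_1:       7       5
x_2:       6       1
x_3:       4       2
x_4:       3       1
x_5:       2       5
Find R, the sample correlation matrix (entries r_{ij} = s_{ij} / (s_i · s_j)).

Step 1 — column means:
  mean(X_1) = (7 + 6 + 4 + 3 + 2) / 5 = 22/5 = 4.4
  mean(X_2) = (5 + 1 + 2 + 1 + 5) / 5 = 14/5 = 2.8

Step 2 — sample variances and covariances s[i,j] = (1/(n-1)) · Σ_k (x_{k,i} - mean_i) · (x_{k,j} - mean_j), with n-1 = 4:
  s[X_1,X_1] = ((2.6)·(2.6) + (1.6)·(1.6) + (-0.4)·(-0.4) + (-1.4)·(-1.4) + (-2.4)·(-2.4)) / 4 = 17.2/4 = 4.3
  s[X_1,X_2] = ((2.6)·(2.2) + (1.6)·(-1.8) + (-0.4)·(-0.8) + (-1.4)·(-1.8) + (-2.4)·(2.2)) / 4 = 0.4/4 = 0.1
  s[X_2,X_2] = ((2.2)·(2.2) + (-1.8)·(-1.8) + (-0.8)·(-0.8) + (-1.8)·(-1.8) + (2.2)·(2.2)) / 4 = 16.8/4 = 4.2
  Sample standard deviations s_i = √(s[i,i]):
  s(X_1) = √(4.3) = 2.0736
  s(X_2) = √(4.2) = 2.0494

Step 3 — r_{ij} = s_{ij} / (s_i · s_j):
  r[X_1,X_1] = 1 (diagonal).
  r[X_1,X_2] = 0.1 / (2.0736 · 2.0494) = 0.1 / 4.2497 = 0.0235
  r[X_2,X_2] = 1 (diagonal).

R is symmetric with unit diagonal. Assembling:

R = [[1, 0.0235],
 [0.0235, 1]]


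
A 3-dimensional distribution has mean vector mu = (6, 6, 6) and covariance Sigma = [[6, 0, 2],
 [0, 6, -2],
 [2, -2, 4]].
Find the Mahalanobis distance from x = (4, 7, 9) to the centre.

Step 1 — centre the observation: (x - mu) = (-2, 1, 3).

Step 2 — invert Sigma (cofactor / det for 3×3, or solve directly):
  Sigma^{-1} = [[0.2083, -0.0417, -0.125],
 [-0.0417, 0.2083, 0.125],
 [-0.125, 0.125, 0.375]].

Step 3 — form the quadratic (x - mu)^T · Sigma^{-1} · (x - mu):
  Sigma^{-1} · (x - mu) = (-0.8333, 0.6667, 1.5).
  (x - mu)^T · [Sigma^{-1} · (x - mu)] = (-2)·(-0.8333) + (1)·(0.6667) + (3)·(1.5) = 6.8333.

Step 4 — take square root: d = √(6.8333) ≈ 2.6141.

d(x, mu) = √(6.8333) ≈ 2.6141


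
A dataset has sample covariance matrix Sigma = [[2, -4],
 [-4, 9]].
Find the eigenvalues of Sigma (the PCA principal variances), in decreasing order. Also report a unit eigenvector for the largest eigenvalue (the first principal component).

Step 1 — characteristic polynomial of 2×2 Sigma:
  det(Sigma - λI) = λ² - trace · λ + det = 0.
  trace = 2 + 9 = 11, det = 2·9 - (-4)² = 2.
Step 2 — discriminant:
  Δ = trace² - 4·det = 121 - 8 = 113.
Step 3 — eigenvalues:
  λ = (trace ± √Δ)/2 = (11 ± 10.6301)/2,
  λ_1 = 10.8151,  λ_2 = 0.1849.

Step 4 — unit eigenvector for λ_1: solve (Sigma - λ_1 I)v = 0. First row:
  (2 - 10.8151)·v_x + (-4)·v_y = 0, i.e. (-8.8151)·v_x + (-4)·v_y = 0,
  so v ∝ (b, λ_1 - a) = (-4, 8.8151); multiply by -1 so the first entry is positive: u = (4, -8.8151).
  ||u|| = √((4)² + (-8.8151)²) = √(93.7055) ≈ 9.6802,
  v_1 = u/||u|| ≈ (0.4132, -0.9106) (||v_1|| = 1).

λ_1 = 10.8151,  λ_2 = 0.1849;  v_1 ≈ (0.4132, -0.9106)


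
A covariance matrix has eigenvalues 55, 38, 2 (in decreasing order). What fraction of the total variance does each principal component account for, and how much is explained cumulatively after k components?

Step 1 — total variance = trace(Sigma) = Σ λ_i = 55 + 38 + 2 = 95.

Step 2 — fraction explained by component i = λ_i / Σ λ:
  PC1: 55/95 = 0.5789
  PC2: 38/95 = 0.4
  PC3: 2/95 = 0.0211

Step 3 — cumulative fraction after k components = (λ_1 + ... + λ_k) / Σ λ:
  k = 1: 55/95 = 0.5789
  k = 2: (55 + 38)/95 = 93/95 = 0.9789
  k = 3: (55 + 38 + 2)/95 = 95/95 = 1

Summary (fraction, with percent):

explained: PC1 0.5789 (57.89%), PC2 0.4 (40%), PC3 0.0211 (2.11%);  cumulative: 0.5789, 0.9789, 1


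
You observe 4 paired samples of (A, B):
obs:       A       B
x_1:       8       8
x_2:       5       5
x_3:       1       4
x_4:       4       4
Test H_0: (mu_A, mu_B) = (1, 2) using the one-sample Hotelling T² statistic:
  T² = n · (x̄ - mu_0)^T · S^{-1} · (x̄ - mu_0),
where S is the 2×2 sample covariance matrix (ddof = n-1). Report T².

Step 1 — sample mean vector:
  mean(A) = (8 + 5 + 1 + 4) / 4 = 18/4 = 4.5
  mean(B) = (8 + 5 + 4 + 4) / 4 = 21/4 = 5.25
  x̄ = (4.5, 5.25),  deviation x̄ - mu_0 = (4.5, 5.25) - (1, 2) = (3.5, 3.25).

Step 2 — sample covariance matrix, S[i,j] = (1/(n-1)) · Σ_k (x_{k,i} - mean_i) · (x_{k,j} - mean_j), divisor n-1 = 3:
  S[A,A] = ((3.5)·(3.5) + (0.5)·(0.5) + (-3.5)·(-3.5) + (-0.5)·(-0.5)) / 3 = 25/3 = 8.3333
  S[A,B] = ((3.5)·(2.75) + (0.5)·(-0.25) + (-3.5)·(-1.25) + (-0.5)·(-1.25)) / 3 = 14.5/3 = 4.8333
  S[B,B] = ((2.75)·(2.75) + (-0.25)·(-0.25) + (-1.25)·(-1.25) + (-1.25)·(-1.25)) / 3 = 10.75/3 = 3.5833
  S = [[8.3333, 4.8333],
 [4.8333, 3.5833]].

Step 3 — invert S. det(S) = 8.3333·3.5833 - (4.8333)² = 6.5.
  S^{-1} = (1/det) · [[d, -b], [-b, a]] = [[0.5513, -0.7436],
 [-0.7436, 1.2821]].

Step 4 — quadratic form (x̄ - mu_0)^T · S^{-1} · (x̄ - mu_0):
  S^{-1} · (x̄ - mu_0) = (-0.4872, 1.5641),
  (x̄ - mu_0)^T · [...] = (3.5)·(-0.4872) + (3.25)·(1.5641) = 3.3782.

Step 5 — scale by n: T² = 4 · 3.3782 = 13.5128.

T² ≈ 13.5128


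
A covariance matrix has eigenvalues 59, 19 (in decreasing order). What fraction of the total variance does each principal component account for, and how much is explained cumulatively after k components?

Step 1 — total variance = trace(Sigma) = Σ λ_i = 59 + 19 = 78.

Step 2 — fraction explained by component i = λ_i / Σ λ:
  PC1: 59/78 = 0.7564
  PC2: 19/78 = 0.2436

Step 3 — cumulative fraction after k components = (λ_1 + ... + λ_k) / Σ λ:
  k = 1: 59/78 = 0.7564
  k = 2: (59 + 19)/78 = 78/78 = 1

Summary (fraction, with percent):

explained: PC1 0.7564 (75.64%), PC2 0.2436 (24.36%);  cumulative: 0.7564, 1


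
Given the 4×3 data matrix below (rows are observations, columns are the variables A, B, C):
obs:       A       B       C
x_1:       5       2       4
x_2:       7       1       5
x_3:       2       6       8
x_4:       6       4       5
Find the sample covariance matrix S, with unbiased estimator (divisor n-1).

Step 1 — column means:
  mean(A) = (5 + 7 + 2 + 6) / 4 = 20/4 = 5
  mean(B) = (2 + 1 + 6 + 4) / 4 = 13/4 = 3.25
  mean(C) = (4 + 5 + 8 + 5) / 4 = 22/4 = 5.5

Step 2 — sample covariance S[i,j] = (1/(n-1)) · Σ_k (x_{k,i} - mean_i) · (x_{k,j} - mean_j), with n-1 = 3.
  S[A,A] = ((0)·(0) + (2)·(2) + (-3)·(-3) + (1)·(1)) / 3 = 14/3 = 4.6667
  S[A,B] = ((0)·(-1.25) + (2)·(-2.25) + (-3)·(2.75) + (1)·(0.75)) / 3 = -12/3 = -4
  S[A,C] = ((0)·(-1.5) + (2)·(-0.5) + (-3)·(2.5) + (1)·(-0.5)) / 3 = -9/3 = -3
  S[B,B] = ((-1.25)·(-1.25) + (-2.25)·(-2.25) + (2.75)·(2.75) + (0.75)·(0.75)) / 3 = 14.75/3 = 4.9167
  S[B,C] = ((-1.25)·(-1.5) + (-2.25)·(-0.5) + (2.75)·(2.5) + (0.75)·(-0.5)) / 3 = 9.5/3 = 3.1667
  S[C,C] = ((-1.5)·(-1.5) + (-0.5)·(-0.5) + (2.5)·(2.5) + (-0.5)·(-0.5)) / 3 = 9/3 = 3

S is symmetric (S[j,i] = S[i,j]). Assembling:

S = [[4.6667, -4, -3],
 [-4, 4.9167, 3.1667],
 [-3, 3.1667, 3]]


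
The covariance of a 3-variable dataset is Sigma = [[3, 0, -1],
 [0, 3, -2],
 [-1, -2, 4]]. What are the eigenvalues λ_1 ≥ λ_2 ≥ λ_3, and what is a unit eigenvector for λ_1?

Step 1 — characteristic polynomial p(λ) = det(λI - Sigma) = λ³ - tr·λ² + c_1·λ - det, where tr = trace, c_1 = sum of the principal 2×2 minors, det = det(Sigma):
  tr = 3 + 3 + 4 = 10,
  c_1 = (3·3 - (0)²) + (3·4 - (-1)²) + (3·4 - (-2)²) = 9 + 11 + 8 = 28,
  det = 3·(3·4 - (-2)²) - (0)·((0)·4 - (-2)·(-1)) + (-1)·((0)·(-2) - 3·(-1)) = 3·(8) - (0)·(-2) + (-1)·(3) = 21.
  So p(λ) = λ³ - 10λ² + 28λ - 21.
Step 2 — look for an integer root (rational root theorem: any rational root is an integer divisor of 21). Testing λ = 3:
  p(3) = 27 - 90 + 84 - 21 = 0  ✓
  Dividing out (λ - 3): p(λ) = (λ - 3)(λ² - 7λ + 7).
Step 3 — remaining eigenvalues from the quadratic λ² - 7λ + 7 = 0:
  Δ = 7² - 4·7 = 49 - 28 = 21,  λ = (7 ± √21)/2 = (7 ± 4.5826)/2 ≈ 5.7913 or 1.2087.
  Sorted: λ_1 = 5.7913,  λ_2 = 3,  λ_3 = 1.2087  (check: sum = 10 = tr ✓).

Step 4 — unit eigenvector for λ_1 ≈ 5.7913: v spans the null space of (Sigma - λ_1 I), whose rows are
  r_1 = (-2.7913, 0, -1),  r_2 = (0, -2.7913, -2),  r_3 = (-1, -2, -1.7913).
  v is orthogonal to every row, so take v ∝ r_1 × r_2 = ((0)·(-2) - (-1)·(-2.7913), (-1)·(0) - (-2.7913)·(-2), (-2.7913)·(-2.7913) - (0)·(0)) ≈ (-2.7913, -5.5826, 7.7913).
  Rescale (multiply by -1 so the first nonzero entry is positive): u = (2.7913, 5.5826, -7.7913).
  ||u|| = √((2.7913)² + (5.5826)² + (-7.7913)²) = √(99.6606) ≈ 9.983,  v_1 = u/||u|| ≈ (0.2796, 0.5592, -0.7805) (||v_1|| = 1).

λ_1 = 5.7913,  λ_2 = 3,  λ_3 = 1.2087;  v_1 ≈ (0.2796, 0.5592, -0.7805)


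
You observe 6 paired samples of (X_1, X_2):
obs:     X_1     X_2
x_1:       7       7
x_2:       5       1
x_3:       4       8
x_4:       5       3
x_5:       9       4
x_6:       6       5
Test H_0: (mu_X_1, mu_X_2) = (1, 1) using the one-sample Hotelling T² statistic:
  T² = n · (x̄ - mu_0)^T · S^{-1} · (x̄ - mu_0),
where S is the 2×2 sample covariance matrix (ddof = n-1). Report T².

Step 1 — sample mean vector:
  mean(X_1) = (7 + 5 + 4 + 5 + 9 + 6) / 6 = 36/6 = 6
  mean(X_2) = (7 + 1 + 8 + 3 + 4 + 5) / 6 = 28/6 = 4.6667
  x̄ = (6, 4.6667),  deviation x̄ - mu_0 = (6, 4.6667) - (1, 1) = (5, 3.6667).

Step 2 — sample covariance matrix, S[i,j] = (1/(n-1)) · Σ_k (x_{k,i} - mean_i) · (x_{k,j} - mean_j), divisor n-1 = 5:
  S[X_1,X_1] = ((1)·(1) + (-1)·(-1) + (-2)·(-2) + (-1)·(-1) + (3)·(3) + (0)·(0)) / 5 = 16/5 = 3.2
  S[X_1,X_2] = ((1)·(2.3333) + (-1)·(-3.6667) + (-2)·(3.3333) + (-1)·(-1.6667) + (3)·(-0.6667) + (0)·(0.3333)) / 5 = -1/5 = -0.2
  S[X_2,X_2] = ((2.3333)·(2.3333) + (-3.6667)·(-3.6667) + (3.3333)·(3.3333) + (-1.6667)·(-1.6667) + (-0.6667)·(-0.6667) + (0.3333)·(0.3333)) / 5 = 33.3333/5 = 6.6667
  S = [[3.2, -0.2],
 [-0.2, 6.6667]].

Step 3 — invert S. det(S) = 3.2·6.6667 - (-0.2)² = 21.2933.
  S^{-1} = (1/det) · [[d, -b], [-b, a]] = [[0.3131, 0.0094],
 [0.0094, 0.1503]].

Step 4 — quadratic form (x̄ - mu_0)^T · S^{-1} · (x̄ - mu_0):
  S^{-1} · (x̄ - mu_0) = (1.5999, 0.598),
  (x̄ - mu_0)^T · [...] = (5)·(1.5999) + (3.6667)·(0.598) = 10.192.

Step 5 — scale by n: T² = 6 · 10.192 = 61.1522.

T² ≈ 61.1522


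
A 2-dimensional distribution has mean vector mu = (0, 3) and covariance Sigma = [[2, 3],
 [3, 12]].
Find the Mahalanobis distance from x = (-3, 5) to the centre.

Step 1 — centre the observation: (x - mu) = (-3, 2).

Step 2 — invert Sigma. det(Sigma) = 2·12 - (3)² = 15.
  Sigma^{-1} = (1/det) · [[d, -b], [-b, a]] = [[0.8, -0.2],
 [-0.2, 0.1333]].

Step 3 — form the quadratic (x - mu)^T · Sigma^{-1} · (x - mu):
  Sigma^{-1} · (x - mu) = (-2.8, 0.8667).
  (x - mu)^T · [Sigma^{-1} · (x - mu)] = (-3)·(-2.8) + (2)·(0.8667) = 10.1333.

Step 4 — take square root: d = √(10.1333) ≈ 3.1833.

d(x, mu) = √(10.1333) ≈ 3.1833


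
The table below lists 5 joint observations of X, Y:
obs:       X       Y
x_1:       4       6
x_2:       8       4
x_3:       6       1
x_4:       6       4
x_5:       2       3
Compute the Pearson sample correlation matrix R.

Step 1 — column means:
  mean(X) = (4 + 8 + 6 + 6 + 2) / 5 = 26/5 = 5.2
  mean(Y) = (6 + 4 + 1 + 4 + 3) / 5 = 18/5 = 3.6

Step 2 — sample variances and covariances s[i,j] = (1/(n-1)) · Σ_k (x_{k,i} - mean_i) · (x_{k,j} - mean_j), with n-1 = 4:
  s[X,X] = ((-1.2)·(-1.2) + (2.8)·(2.8) + (0.8)·(0.8) + (0.8)·(0.8) + (-3.2)·(-3.2)) / 4 = 20.8/4 = 5.2
  s[X,Y] = ((-1.2)·(2.4) + (2.8)·(0.4) + (0.8)·(-2.6) + (0.8)·(0.4) + (-3.2)·(-0.6)) / 4 = -1.6/4 = -0.4
  s[Y,Y] = ((2.4)·(2.4) + (0.4)·(0.4) + (-2.6)·(-2.6) + (0.4)·(0.4) + (-0.6)·(-0.6)) / 4 = 13.2/4 = 3.3
  Sample standard deviations s_i = √(s[i,i]):
  s(X) = √(5.2) = 2.2804
  s(Y) = √(3.3) = 1.8166

Step 3 — r_{ij} = s_{ij} / (s_i · s_j):
  r[X,X] = 1 (diagonal).
  r[X,Y] = -0.4 / (2.2804 · 1.8166) = -0.4 / 4.1425 = -0.0966
  r[Y,Y] = 1 (diagonal).

R is symmetric with unit diagonal. Assembling:

R = [[1, -0.0966],
 [-0.0966, 1]]


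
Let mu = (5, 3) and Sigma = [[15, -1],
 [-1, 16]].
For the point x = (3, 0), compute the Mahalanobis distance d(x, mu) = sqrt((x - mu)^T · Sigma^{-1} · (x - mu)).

Step 1 — centre the observation: (x - mu) = (-2, -3).

Step 2 — invert Sigma. det(Sigma) = 15·16 - (-1)² = 239.
  Sigma^{-1} = (1/det) · [[d, -b], [-b, a]] = [[0.0669, 0.0042],
 [0.0042, 0.0628]].

Step 3 — form the quadratic (x - mu)^T · Sigma^{-1} · (x - mu):
  Sigma^{-1} · (x - mu) = (-0.1464, -0.1967).
  (x - mu)^T · [Sigma^{-1} · (x - mu)] = (-2)·(-0.1464) + (-3)·(-0.1967) = 0.8828.

Step 4 — take square root: d = √(0.8828) ≈ 0.9396.

d(x, mu) = √(0.8828) ≈ 0.9396


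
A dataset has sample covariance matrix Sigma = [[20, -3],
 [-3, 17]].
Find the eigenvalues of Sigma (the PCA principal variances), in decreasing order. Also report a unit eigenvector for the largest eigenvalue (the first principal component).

Step 1 — characteristic polynomial of 2×2 Sigma:
  det(Sigma - λI) = λ² - trace · λ + det = 0.
  trace = 20 + 17 = 37, det = 20·17 - (-3)² = 331.
Step 2 — discriminant:
  Δ = trace² - 4·det = 1369 - 1324 = 45.
Step 3 — eigenvalues:
  λ = (trace ± √Δ)/2 = (37 ± 6.7082)/2,
  λ_1 = 21.8541,  λ_2 = 15.1459.

Step 4 — unit eigenvector for λ_1: solve (Sigma - λ_1 I)v = 0. First row:
  (20 - 21.8541)·v_x + (-3)·v_y = 0, i.e. (-1.8541)·v_x + (-3)·v_y = 0,
  so v ∝ (b, λ_1 - a) = (-3, 1.8541); multiply by -1 so the first entry is positive: u = (3, -1.8541).
  ||u|| = √((3)² + (-1.8541)²) = √(12.4377) ≈ 3.5267,
  v_1 = u/||u|| ≈ (0.8507, -0.5257) (||v_1|| = 1).

λ_1 = 21.8541,  λ_2 = 15.1459;  v_1 ≈ (0.8507, -0.5257)


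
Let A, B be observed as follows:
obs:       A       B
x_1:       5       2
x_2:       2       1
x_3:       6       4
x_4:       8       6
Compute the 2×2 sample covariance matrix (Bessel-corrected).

Step 1 — column means:
  mean(A) = (5 + 2 + 6 + 8) / 4 = 21/4 = 5.25
  mean(B) = (2 + 1 + 4 + 6) / 4 = 13/4 = 3.25

Step 2 — sample covariance S[i,j] = (1/(n-1)) · Σ_k (x_{k,i} - mean_i) · (x_{k,j} - mean_j), with n-1 = 3.
  S[A,A] = ((-0.25)·(-0.25) + (-3.25)·(-3.25) + (0.75)·(0.75) + (2.75)·(2.75)) / 3 = 18.75/3 = 6.25
  S[A,B] = ((-0.25)·(-1.25) + (-3.25)·(-2.25) + (0.75)·(0.75) + (2.75)·(2.75)) / 3 = 15.75/3 = 5.25
  S[B,B] = ((-1.25)·(-1.25) + (-2.25)·(-2.25) + (0.75)·(0.75) + (2.75)·(2.75)) / 3 = 14.75/3 = 4.9167

S is symmetric (S[j,i] = S[i,j]). Assembling:

S = [[6.25, 5.25],
 [5.25, 4.9167]]


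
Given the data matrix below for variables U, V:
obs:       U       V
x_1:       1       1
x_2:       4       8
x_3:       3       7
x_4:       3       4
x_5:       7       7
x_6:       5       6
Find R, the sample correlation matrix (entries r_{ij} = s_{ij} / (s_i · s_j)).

Step 1 — column means:
  mean(U) = (1 + 4 + 3 + 3 + 7 + 5) / 6 = 23/6 = 3.8333
  mean(V) = (1 + 8 + 7 + 4 + 7 + 6) / 6 = 33/6 = 5.5

Step 2 — sample variances and covariances s[i,j] = (1/(n-1)) · Σ_k (x_{k,i} - mean_i) · (x_{k,j} - mean_j), with n-1 = 5:
  s[U,U] = ((-2.8333)·(-2.8333) + (0.1667)·(0.1667) + (-0.8333)·(-0.8333) + (-0.8333)·(-0.8333) + (3.1667)·(3.1667) + (1.1667)·(1.1667)) / 5 = 20.8333/5 = 4.1667
  s[U,V] = ((-2.8333)·(-4.5) + (0.1667)·(2.5) + (-0.8333)·(1.5) + (-0.8333)·(-1.5) + (3.1667)·(1.5) + (1.1667)·(0.5)) / 5 = 18.5/5 = 3.7
  s[V,V] = ((-4.5)·(-4.5) + (2.5)·(2.5) + (1.5)·(1.5) + (-1.5)·(-1.5) + (1.5)·(1.5) + (0.5)·(0.5)) / 5 = 33.5/5 = 6.7
  Sample standard deviations s_i = √(s[i,i]):
  s(U) = √(4.1667) = 2.0412
  s(V) = √(6.7) = 2.5884

Step 3 — r_{ij} = s_{ij} / (s_i · s_j):
  r[U,U] = 1 (diagonal).
  r[U,V] = 3.7 / (2.0412 · 2.5884) = 3.7 / 5.2836 = 0.7003
  r[V,V] = 1 (diagonal).

R is symmetric with unit diagonal. Assembling:

R = [[1, 0.7003],
 [0.7003, 1]]
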